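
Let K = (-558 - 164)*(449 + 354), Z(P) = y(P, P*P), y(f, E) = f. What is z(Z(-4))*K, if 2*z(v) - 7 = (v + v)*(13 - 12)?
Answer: 289883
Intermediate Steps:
Z(P) = P
K = -579766 (K = -722*803 = -579766)
z(v) = 7/2 + v (z(v) = 7/2 + ((v + v)*(13 - 12))/2 = 7/2 + ((2*v)*1)/2 = 7/2 + (2*v)/2 = 7/2 + v)
z(Z(-4))*K = (7/2 - 4)*(-579766) = -½*(-579766) = 289883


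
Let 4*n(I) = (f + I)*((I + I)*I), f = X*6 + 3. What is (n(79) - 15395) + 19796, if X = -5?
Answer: 166667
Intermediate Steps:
f = -27 (f = -5*6 + 3 = -30 + 3 = -27)
n(I) = I²*(-27 + I)/2 (n(I) = ((-27 + I)*((I + I)*I))/4 = ((-27 + I)*((2*I)*I))/4 = ((-27 + I)*(2*I²))/4 = (2*I²*(-27 + I))/4 = I²*(-27 + I)/2)
(n(79) - 15395) + 19796 = ((½)*79²*(-27 + 79) - 15395) + 19796 = ((½)*6241*52 - 15395) + 19796 = (162266 - 15395) + 19796 = 146871 + 19796 = 166667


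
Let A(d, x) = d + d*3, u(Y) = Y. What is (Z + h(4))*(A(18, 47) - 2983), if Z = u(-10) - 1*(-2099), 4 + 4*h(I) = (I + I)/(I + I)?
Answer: -24315583/4 ≈ -6.0789e+6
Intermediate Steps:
h(I) = -¾ (h(I) = -1 + ((I + I)/(I + I))/4 = -1 + ((2*I)/((2*I)))/4 = -1 + ((2*I)*(1/(2*I)))/4 = -1 + (¼)*1 = -1 + ¼ = -¾)
A(d, x) = 4*d (A(d, x) = d + 3*d = 4*d)
Z = 2089 (Z = -10 - 1*(-2099) = -10 + 2099 = 2089)
(Z + h(4))*(A(18, 47) - 2983) = (2089 - ¾)*(4*18 - 2983) = 8353*(72 - 2983)/4 = (8353/4)*(-2911) = -24315583/4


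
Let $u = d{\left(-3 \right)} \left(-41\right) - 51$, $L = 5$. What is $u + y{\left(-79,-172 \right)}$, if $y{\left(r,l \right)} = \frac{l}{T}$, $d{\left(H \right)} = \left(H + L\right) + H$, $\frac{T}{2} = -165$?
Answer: $- \frac{1564}{165} \approx -9.4788$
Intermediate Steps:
$T = -330$ ($T = 2 \left(-165\right) = -330$)
$d{\left(H \right)} = 5 + 2 H$ ($d{\left(H \right)} = \left(H + 5\right) + H = \left(5 + H\right) + H = 5 + 2 H$)
$u = -10$ ($u = \left(5 + 2 \left(-3\right)\right) \left(-41\right) - 51 = \left(5 - 6\right) \left(-41\right) - 51 = \left(-1\right) \left(-41\right) - 51 = 41 - 51 = -10$)
$y{\left(r,l \right)} = - \frac{l}{330}$ ($y{\left(r,l \right)} = \frac{l}{-330} = l \left(- \frac{1}{330}\right) = - \frac{l}{330}$)
$u + y{\left(-79,-172 \right)} = -10 - - \frac{86}{165} = -10 + \frac{86}{165} = - \frac{1564}{165}$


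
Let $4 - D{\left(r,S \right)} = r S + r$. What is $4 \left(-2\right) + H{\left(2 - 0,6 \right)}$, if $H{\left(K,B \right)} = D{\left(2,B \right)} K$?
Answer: $-28$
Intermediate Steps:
$D{\left(r,S \right)} = 4 - r - S r$ ($D{\left(r,S \right)} = 4 - \left(r S + r\right) = 4 - \left(S r + r\right) = 4 - \left(r + S r\right) = 4 - r - S r$)
$H{\left(K,B \right)} = K \left(2 - 2 B\right)$ ($H{\left(K,B \right)} = \left(4 - 2 - B 2\right) K = \left(4 - 2 - 2 B\right) K = \left(2 - 2 B\right) K = K \left(2 - 2 B\right)$)
$4 \left(-2\right) + H{\left(2 - 0,6 \right)} = 4 \left(-2\right) + 2 \left(2 - 0\right) \left(1 - 6\right) = -8 + 2 \left(2 + 0\right) \left(1 - 6\right) = -8 + 2 \cdot 2 \left(-5\right) = -8 - 20 = -28$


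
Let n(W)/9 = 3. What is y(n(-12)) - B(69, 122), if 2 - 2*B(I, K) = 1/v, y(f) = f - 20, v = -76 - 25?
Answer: 1211/202 ≈ 5.9950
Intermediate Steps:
n(W) = 27 (n(W) = 9*3 = 27)
v = -101
y(f) = -20 + f
B(I, K) = 203/202 (B(I, K) = 1 - ½/(-101) = 1 - ½*(-1/101) = 1 + 1/202 = 203/202)
y(n(-12)) - B(69, 122) = (-20 + 27) - 1*203/202 = 7 - 203/202 = 1211/202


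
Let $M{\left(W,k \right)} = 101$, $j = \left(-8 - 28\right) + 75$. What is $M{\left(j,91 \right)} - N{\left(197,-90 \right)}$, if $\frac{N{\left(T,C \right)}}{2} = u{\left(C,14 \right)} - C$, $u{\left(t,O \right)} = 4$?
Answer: $-87$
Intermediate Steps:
$j = 39$ ($j = \left(-8 - 28\right) + 75 = -36 + 75 = 39$)
$N{\left(T,C \right)} = 8 - 2 C$ ($N{\left(T,C \right)} = 2 \left(4 - C\right) = 8 - 2 C$)
$M{\left(j,91 \right)} - N{\left(197,-90 \right)} = 101 - \left(8 - -180\right) = 101 - \left(8 + 180\right) = 101 - 188 = -87$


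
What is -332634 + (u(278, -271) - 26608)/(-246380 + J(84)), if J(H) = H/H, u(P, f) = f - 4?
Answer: -81954005403/246379 ≈ -3.3263e+5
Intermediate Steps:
u(P, f) = -4 + f
J(H) = 1
-332634 + (u(278, -271) - 26608)/(-246380 + J(84)) = -332634 + ((-4 - 271) - 26608)/(-246380 + 1) = -332634 + (-275 - 26608)/(-246379) = -332634 - 26883*(-1/246379) = -332634 + 26883/246379 = -81954005403/246379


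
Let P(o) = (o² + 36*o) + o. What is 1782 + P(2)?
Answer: 1860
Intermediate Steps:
P(o) = o² + 37*o
1782 + P(2) = 1782 + 2*(37 + 2) = 1782 + 2*39 = 1782 + 78 = 1860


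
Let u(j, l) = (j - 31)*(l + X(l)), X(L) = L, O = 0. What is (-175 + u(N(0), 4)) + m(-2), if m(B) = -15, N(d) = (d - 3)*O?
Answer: -438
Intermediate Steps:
N(d) = 0 (N(d) = (d - 3)*0 = (-3 + d)*0 = 0)
u(j, l) = 2*l*(-31 + j) (u(j, l) = (j - 31)*(l + l) = (-31 + j)*(2*l) = 2*l*(-31 + j))
(-175 + u(N(0), 4)) + m(-2) = (-175 + 2*4*(-31 + 0)) - 15 = (-175 + 2*4*(-31)) - 15 = (-175 - 248) - 15 = -423 - 15 = -438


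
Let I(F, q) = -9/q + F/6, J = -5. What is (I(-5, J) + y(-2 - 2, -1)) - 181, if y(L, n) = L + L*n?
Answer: -5401/30 ≈ -180.03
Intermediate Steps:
I(F, q) = -9/q + F/6 (I(F, q) = -9/q + F*(⅙) = -9/q + F/6)
(I(-5, J) + y(-2 - 2, -1)) - 181 = ((-9/(-5) + (⅙)*(-5)) + (-2 - 2)*(1 - 1)) - 181 = ((-9*(-⅕) - ⅚) - 4*0) - 181 = ((9/5 - ⅚) + 0) - 181 = (29/30 + 0) - 181 = 29/30 - 181 = -5401/30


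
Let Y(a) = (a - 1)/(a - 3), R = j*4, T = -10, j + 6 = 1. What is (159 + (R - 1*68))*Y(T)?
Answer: 781/13 ≈ 60.077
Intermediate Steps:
j = -5 (j = -6 + 1 = -5)
R = -20 (R = -5*4 = -20)
Y(a) = (-1 + a)/(-3 + a)
(159 + (R - 1*68))*Y(T) = (159 + (-20 - 1*68))*((-1 - 10)/(-3 - 10)) = (159 + (-20 - 68))*(-11/(-13)) = (159 - 88)*(-1/13*(-11)) = 71*(11/13) = 781/13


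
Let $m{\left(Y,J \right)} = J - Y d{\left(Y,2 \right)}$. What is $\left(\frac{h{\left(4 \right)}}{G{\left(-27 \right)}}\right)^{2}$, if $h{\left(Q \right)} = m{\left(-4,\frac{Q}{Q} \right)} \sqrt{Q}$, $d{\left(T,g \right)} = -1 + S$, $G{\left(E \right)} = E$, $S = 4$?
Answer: $\frac{676}{729} \approx 0.9273$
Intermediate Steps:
$d{\left(T,g \right)} = 3$ ($d{\left(T,g \right)} = -1 + 4 = 3$)
$m{\left(Y,J \right)} = J - 3 Y$ ($m{\left(Y,J \right)} = J - Y 3 = J - 3 Y$)
$h{\left(Q \right)} = 13 \sqrt{Q}$ ($h{\left(Q \right)} = \left(\frac{Q}{Q} - -12\right) \sqrt{Q} = \left(1 + 12\right) \sqrt{Q} = 13 \sqrt{Q}$)
$\left(\frac{h{\left(4 \right)}}{G{\left(-27 \right)}}\right)^{2} = \left(\frac{13 \sqrt{4}}{-27}\right)^{2} = \left(13 \cdot 2 \left(- \frac{1}{27}\right)\right)^{2} = \left(26 \left(- \frac{1}{27}\right)\right)^{2} = \left(- \frac{26}{27}\right)^{2} = \frac{676}{729}$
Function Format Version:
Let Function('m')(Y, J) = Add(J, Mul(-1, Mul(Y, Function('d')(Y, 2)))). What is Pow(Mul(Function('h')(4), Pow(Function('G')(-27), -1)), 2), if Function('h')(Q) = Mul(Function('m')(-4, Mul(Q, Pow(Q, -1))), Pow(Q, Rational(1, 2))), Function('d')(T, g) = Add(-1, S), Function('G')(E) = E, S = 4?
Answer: Rational(676, 729) ≈ 0.92730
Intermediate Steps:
Function('d')(T, g) = 3 (Function('d')(T, g) = Add(-1, 4) = 3)
Function('m')(Y, J) = Add(J, Mul(-3, Y)) (Function('m')(Y, J) = Add(J, Mul(-1, Mul(Y, 3))) = Add(J, Mul(-1, Mul(3, Y))) = Add(J, Mul(-3, Y)))
Function('h')(Q) = Mul(13, Pow(Q, Rational(1, 2))) (Function('h')(Q) = Mul(Add(Mul(Q, Pow(Q, -1)), Mul(-3, -4)), Pow(Q, Rational(1, 2))) = Mul(Add(1, 12), Pow(Q, Rational(1, 2))) = Mul(13, Pow(Q, Rational(1, 2))))
Pow(Mul(Function('h')(4), Pow(Function('G')(-27), -1)), 2) = Pow(Mul(Mul(13, Pow(4, Rational(1, 2))), Pow(-27, -1)), 2) = Pow(Mul(Mul(13, 2), Rational(-1, 27)), 2) = Pow(Mul(26, Rational(-1, 27)), 2) = Pow(Rational(-26, 27), 2) = Rational(676, 729)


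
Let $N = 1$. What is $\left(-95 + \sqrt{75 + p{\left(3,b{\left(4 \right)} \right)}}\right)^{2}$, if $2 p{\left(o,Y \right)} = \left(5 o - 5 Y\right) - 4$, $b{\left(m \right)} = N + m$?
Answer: $9093 - 380 \sqrt{17} \approx 7526.2$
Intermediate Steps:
$b{\left(m \right)} = 1 + m$
$p{\left(o,Y \right)} = -2 - \frac{5 Y}{2} + \frac{5 o}{2}$ ($p{\left(o,Y \right)} = \frac{\left(5 o - 5 Y\right) - 4}{2} = \frac{\left(- 5 Y + 5 o\right) - 4}{2} = \frac{-4 - 5 Y + 5 o}{2} = -2 - \frac{5 Y}{2} + \frac{5 o}{2}$)
$\left(-95 + \sqrt{75 + p{\left(3,b{\left(4 \right)} \right)}}\right)^{2} = \left(-95 + \sqrt{75 - \left(- \frac{11}{2} + \frac{5 \left(1 + 4\right)}{2}\right)}\right)^{2} = \left(-95 + \sqrt{75 - 7}\right)^{2} = \left(-95 + \sqrt{68}\right)^{2} = \left(-95 + 2 \sqrt{17}\right)^{2}$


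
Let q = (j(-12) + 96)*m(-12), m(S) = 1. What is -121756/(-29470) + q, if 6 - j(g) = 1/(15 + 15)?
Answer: 9380141/88410 ≈ 106.10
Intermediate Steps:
j(g) = 179/30 (j(g) = 6 - 1/(15 + 15) = 6 - 1/30 = 179/30)
q = 3059/30 (q = (179/30 + 96)*1 = (3059/30)*1 = 3059/30 ≈ 101.97)
-121756/(-29470) + q = -121756/(-29470) + 3059/30 = -121756*(-1/29470) + 3059/30 = 60878/14735 + 3059/30 = 9380141/88410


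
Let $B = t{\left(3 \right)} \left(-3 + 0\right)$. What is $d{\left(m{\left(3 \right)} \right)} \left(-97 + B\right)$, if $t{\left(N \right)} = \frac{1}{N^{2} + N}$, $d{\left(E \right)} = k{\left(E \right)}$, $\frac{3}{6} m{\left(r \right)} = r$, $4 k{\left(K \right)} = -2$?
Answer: $\frac{389}{8} \approx 48.625$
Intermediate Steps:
$k{\left(K \right)} = - \frac{1}{2}$ ($k{\left(K \right)} = \frac{1}{4} \left(-2\right) = - \frac{1}{2}$)
$m{\left(r \right)} = 2 r$
$d{\left(E \right)} = - \frac{1}{2}$
$t{\left(N \right)} = \frac{1}{N + N^{2}}$
$B = - \frac{1}{4}$ ($B = \frac{1}{3 \left(1 + 3\right)} \left(-3 + 0\right) = \frac{1}{3 \cdot 4} \left(-3\right) = \frac{1}{3} \cdot \frac{1}{4} \left(-3\right) = \frac{1}{12} \left(-3\right) = - \frac{1}{4} \approx -0.25$)
$d{\left(m{\left(3 \right)} \right)} \left(-97 + B\right) = - \frac{-97 - \frac{1}{4}}{2} = \left(- \frac{1}{2}\right) \left(- \frac{389}{4}\right) = \frac{389}{8}$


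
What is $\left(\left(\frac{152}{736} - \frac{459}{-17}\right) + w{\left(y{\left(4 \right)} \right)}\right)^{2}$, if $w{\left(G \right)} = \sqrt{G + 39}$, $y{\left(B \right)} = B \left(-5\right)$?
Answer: $\frac{6425825}{8464} + \frac{2503 \sqrt{19}}{46} \approx 996.38$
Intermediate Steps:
$y{\left(B \right)} = - 5 B$
$w{\left(G \right)} = \sqrt{39 + G}$
$\left(\left(\frac{152}{736} - \frac{459}{-17}\right) + w{\left(y{\left(4 \right)} \right)}\right)^{2} = \left(\left(\frac{152}{736} - \frac{459}{-17}\right) + \sqrt{39 - 20}\right)^{2} = \left(\left(152 \cdot \frac{1}{736} - -27\right) + \sqrt{39 - 20}\right)^{2} = \left(\left(\frac{19}{92} + 27\right) + \sqrt{19}\right)^{2} = \left(\frac{2503}{92} + \sqrt{19}\right)^{2}$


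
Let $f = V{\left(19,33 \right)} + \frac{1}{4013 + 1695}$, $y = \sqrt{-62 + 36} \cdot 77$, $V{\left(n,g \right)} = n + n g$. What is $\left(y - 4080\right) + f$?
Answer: $- \frac{19601271}{5708} + 77 i \sqrt{26} \approx -3434.0 + 392.62 i$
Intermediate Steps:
$V{\left(n,g \right)} = n + g n$
$y = 77 i \sqrt{26}$ ($y = \sqrt{-26} \cdot 77 = i \sqrt{26} \cdot 77 = 77 i \sqrt{26} \approx 392.62 i$)
$f = \frac{3687369}{5708}$ ($f = 19 \left(1 + 33\right) + \frac{1}{4013 + 1695} = 19 \cdot 34 + \frac{1}{5708} = 646 + \frac{1}{5708} = \frac{3687369}{5708} \approx 646.0$)
$\left(y - 4080\right) + f = \left(77 i \sqrt{26} - 4080\right) + \frac{3687369}{5708} = \left(-4080 + 77 i \sqrt{26}\right) + \frac{3687369}{5708} = - \frac{19601271}{5708} + 77 i \sqrt{26}$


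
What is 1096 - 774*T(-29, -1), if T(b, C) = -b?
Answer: -21350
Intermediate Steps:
1096 - 774*T(-29, -1) = 1096 - (-774)*(-29) = 1096 - 774*29 = 1096 - 22446 = -21350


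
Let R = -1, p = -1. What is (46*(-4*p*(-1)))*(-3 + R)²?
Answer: -2944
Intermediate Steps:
(46*(-4*p*(-1)))*(-3 + R)² = (46*(-4*(-1)*(-1)))*(-3 - 1)² = (46*(4*(-1)))*(-4)² = (46*(-4))*16 = -184*16 = -2944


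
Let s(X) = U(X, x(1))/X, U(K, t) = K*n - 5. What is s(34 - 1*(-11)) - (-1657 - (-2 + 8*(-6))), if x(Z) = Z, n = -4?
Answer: 14426/9 ≈ 1602.9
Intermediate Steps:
U(K, t) = -5 - 4*K (U(K, t) = K*(-4) - 5 = -4*K - 5 = -5 - 4*K)
s(X) = (-5 - 4*X)/X
s(34 - 1*(-11)) - (-1657 - (-2 + 8*(-6))) = (-4 - 5/(34 - 1*(-11))) - (-1657 - (-2 + 8*(-6))) = (-4 - 5/(34 + 11)) - (-1657 - (-2 - 48)) = (-4 - 5/45) - (-1657 - 1*(-50)) = (-4 - 5*1/45) - (-1657 + 50) = (-4 - ⅑) - 1*(-1607) = -37/9 + 1607 = 14426/9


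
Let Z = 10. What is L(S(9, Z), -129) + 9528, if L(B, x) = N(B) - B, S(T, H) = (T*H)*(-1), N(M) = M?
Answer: 9528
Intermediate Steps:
S(T, H) = -H*T (S(T, H) = (H*T)*(-1) = -H*T)
L(B, x) = 0 (L(B, x) = B - B = 0)
L(S(9, Z), -129) + 9528 = 0 + 9528 = 9528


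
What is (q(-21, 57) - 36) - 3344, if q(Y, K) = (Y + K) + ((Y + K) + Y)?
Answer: -3329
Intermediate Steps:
q(Y, K) = 2*K + 3*Y (q(Y, K) = (K + Y) + ((K + Y) + Y) = (K + Y) + (K + 2*Y) = 2*K + 3*Y)
(q(-21, 57) - 36) - 3344 = ((2*57 + 3*(-21)) - 36) - 3344 = ((114 - 63) - 36) - 3344 = (51 - 36) - 3344 = 15 - 3344 = -3329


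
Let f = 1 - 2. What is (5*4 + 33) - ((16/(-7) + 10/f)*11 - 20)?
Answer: 1457/7 ≈ 208.14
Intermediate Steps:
f = -1
(5*4 + 33) - ((16/(-7) + 10/f)*11 - 20) = (5*4 + 33) - ((16/(-7) + 10/(-1))*11 - 20) = (20 + 33) - ((16*(-1/7) + 10*(-1))*11 - 20) = 53 - ((-16/7 - 10)*11 - 20) = 53 - (-86/7*11 - 20) = 53 - (-946/7 - 20) = 53 - 1*(-1086/7) = 53 + 1086/7 = 1457/7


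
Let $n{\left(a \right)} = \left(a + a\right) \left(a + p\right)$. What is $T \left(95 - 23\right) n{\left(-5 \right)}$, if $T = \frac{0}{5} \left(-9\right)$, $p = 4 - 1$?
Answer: $0$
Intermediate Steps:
$p = 3$ ($p = 4 - 1 = 3$)
$T = 0$ ($T = 0 \cdot \frac{1}{5} \left(-9\right) = 0 \left(-9\right) = 0$)
$n{\left(a \right)} = 2 a \left(3 + a\right)$ ($n{\left(a \right)} = \left(a + a\right) \left(a + 3\right) = 2 a \left(3 + a\right)$)
$T \left(95 - 23\right) n{\left(-5 \right)} = 0 \left(95 - 23\right) 2 \left(-5\right) \left(3 - 5\right) = 0 \cdot 72 \cdot 2 \left(-5\right) \left(-2\right) = 0 \cdot 20 = 0$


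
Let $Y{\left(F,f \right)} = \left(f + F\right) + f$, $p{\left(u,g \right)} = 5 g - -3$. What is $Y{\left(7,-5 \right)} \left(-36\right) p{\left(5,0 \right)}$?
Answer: $324$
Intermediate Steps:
$p{\left(u,g \right)} = 3 + 5 g$ ($p{\left(u,g \right)} = 5 g + 3 = 3 + 5 g$)
$Y{\left(F,f \right)} = F + 2 f$ ($Y{\left(F,f \right)} = \left(F + f\right) + f = F + 2 f$)
$Y{\left(7,-5 \right)} \left(-36\right) p{\left(5,0 \right)} = \left(7 + 2 \left(-5\right)\right) \left(-36\right) \left(3 + 5 \cdot 0\right) = \left(7 - 10\right) \left(-36\right) \left(3 + 0\right) = \left(-3\right) \left(-36\right) 3 = 108 \cdot 3 = 324$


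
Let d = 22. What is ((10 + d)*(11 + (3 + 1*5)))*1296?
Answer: 787968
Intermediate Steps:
((10 + d)*(11 + (3 + 1*5)))*1296 = ((10 + 22)*(11 + (3 + 1*5)))*1296 = (32*(11 + (3 + 5)))*1296 = (32*(11 + 8))*1296 = (32*19)*1296 = 608*1296 = 787968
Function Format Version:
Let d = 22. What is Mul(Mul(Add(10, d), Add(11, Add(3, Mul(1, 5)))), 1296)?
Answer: 787968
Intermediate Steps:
Mul(Mul(Add(10, d), Add(11, Add(3, Mul(1, 5)))), 1296) = Mul(Mul(Add(10, 22), Add(11, Add(3, Mul(1, 5)))), 1296) = Mul(Mul(32, Add(11, Add(3, 5))), 1296) = Mul(Mul(32, Add(11, 8)), 1296) = Mul(Mul(32, 19), 1296) = Mul(608, 1296) = 787968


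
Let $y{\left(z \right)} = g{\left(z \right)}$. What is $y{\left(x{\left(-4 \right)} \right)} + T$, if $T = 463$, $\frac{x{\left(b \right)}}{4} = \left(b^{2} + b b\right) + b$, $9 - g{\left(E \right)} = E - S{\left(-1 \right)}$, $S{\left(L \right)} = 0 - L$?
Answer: $361$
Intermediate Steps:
$S{\left(L \right)} = - L$
$g{\left(E \right)} = 10 - E$ ($g{\left(E \right)} = 9 - \left(E - \left(-1\right) \left(-1\right)\right) = 9 - \left(E - 1\right) = 9 - \left(-1 + E\right) = 10 - E$)
$x{\left(b \right)} = 4 b + 8 b^{2}$ ($x{\left(b \right)} = 4 \left(\left(b^{2} + b b\right) + b\right) = 4 \left(\left(b^{2} + b^{2}\right) + b\right) = 4 \left(2 b^{2} + b\right) = 4 \left(b + 2 b^{2}\right) = 4 b + 8 b^{2}$)
$y{\left(z \right)} = 10 - z$
$y{\left(x{\left(-4 \right)} \right)} + T = \left(10 - 4 \left(-4\right) \left(1 + 2 \left(-4\right)\right)\right) + 463 = \left(10 - 4 \left(-4\right) \left(1 - 8\right)\right) + 463 = \left(10 - 4 \left(-4\right) \left(-7\right)\right) + 463 = \left(10 - 112\right) + 463 = -102 + 463 = 361$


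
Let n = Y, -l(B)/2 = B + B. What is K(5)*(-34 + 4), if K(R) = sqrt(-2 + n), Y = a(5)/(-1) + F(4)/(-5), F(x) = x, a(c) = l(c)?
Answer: -6*sqrt(430) ≈ -124.42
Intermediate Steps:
l(B) = -4*B (l(B) = -2*(B + B) = -4*B)
a(c) = -4*c
Y = 96/5 (Y = -4*5/(-1) + 4/(-5) = -20*(-1) + 4*(-1/5) = 20 - 4/5 = 96/5 ≈ 19.200)
n = 96/5 ≈ 19.200
K(R) = sqrt(430)/5 (K(R) = sqrt(-2 + 96/5) = sqrt(86/5) = sqrt(430)/5)
K(5)*(-34 + 4) = (sqrt(430)/5)*(-34 + 4) = (sqrt(430)/5)*(-30) = -6*sqrt(430)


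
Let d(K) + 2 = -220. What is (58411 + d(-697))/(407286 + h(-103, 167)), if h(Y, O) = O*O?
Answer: 58189/435175 ≈ 0.13371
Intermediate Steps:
d(K) = -222 (d(K) = -2 - 220 = -222)
h(Y, O) = O²
(58411 + d(-697))/(407286 + h(-103, 167)) = (58411 - 222)/(407286 + 167²) = 58189/(407286 + 27889) = 58189/435175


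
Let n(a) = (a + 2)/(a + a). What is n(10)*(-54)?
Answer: -162/5 ≈ -32.400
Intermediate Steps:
n(a) = (2 + a)/(2*a) (n(a) = (2 + a)/((2*a)) = (2 + a)*(1/(2*a)) = (2 + a)/(2*a))
n(10)*(-54) = ((½)*(2 + 10)/10)*(-54) = ((½)*(⅒)*12)*(-54) = (⅗)*(-54) = -162/5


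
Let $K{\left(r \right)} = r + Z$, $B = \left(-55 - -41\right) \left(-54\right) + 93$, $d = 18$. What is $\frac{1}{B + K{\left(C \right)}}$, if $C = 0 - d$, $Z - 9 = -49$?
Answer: $\frac{1}{791} \approx 0.0012642$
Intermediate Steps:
$Z = -40$ ($Z = 9 - 49 = -40$)
$C = -18$ ($C = 0 - 18 = -18$)
$B = 849$ ($B = \left(-55 + 41\right) \left(-54\right) + 93 = \left(-14\right) \left(-54\right) + 93 = 756 + 93 = 849$)
$K{\left(r \right)} = -40 + r$ ($K{\left(r \right)} = r - 40 = -40 + r$)
$\frac{1}{B + K{\left(C \right)}} = \frac{1}{849 - 58} = \frac{1}{791}$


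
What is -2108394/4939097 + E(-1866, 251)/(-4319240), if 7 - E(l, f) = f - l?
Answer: -909623820589/2133314532628 ≈ -0.42639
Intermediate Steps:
E(l, f) = 7 + l - f (E(l, f) = 7 - (f - l) = 7 + (l - f) = 7 + l - f)
-2108394/4939097 + E(-1866, 251)/(-4319240) = -2108394/4939097 + (7 - 1866 - 1*251)/(-4319240) = -2108394*1/4939097 + (7 - 1866 - 251)*(-1/4319240) = -2108394/4939097 - 2110*(-1/4319240) = -2108394/4939097 + 211/431924 = -909623820589/2133314532628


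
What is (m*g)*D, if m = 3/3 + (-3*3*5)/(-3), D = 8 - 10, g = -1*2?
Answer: 64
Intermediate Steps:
g = -2
D = -2
m = 16 (m = 3*(⅓) - 9*5*(-⅓) = 1 - 45*(-⅓) = 1 + 15 = 16)
(m*g)*D = (16*(-2))*(-2) = -32*(-2) = 64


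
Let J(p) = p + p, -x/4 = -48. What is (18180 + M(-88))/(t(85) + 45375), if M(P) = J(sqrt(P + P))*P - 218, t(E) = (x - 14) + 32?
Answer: 17962/45585 - 704*I*sqrt(11)/45585 ≈ 0.39403 - 0.051221*I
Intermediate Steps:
x = 192 (x = -4*(-48) = 192)
J(p) = 2*p
t(E) = 210 (t(E) = (192 - 14) + 32 = 178 + 32 = 210)
M(P) = -218 + 2*sqrt(2)*P**(3/2) (M(P) = (2*sqrt(P + P))*P - 218 = (2*sqrt(2*P))*P - 218 = (2*(sqrt(2)*sqrt(P)))*P - 218 = (2*sqrt(2)*sqrt(P))*P - 218 = 2*sqrt(2)*P**(3/2) - 218 = -218 + 2*sqrt(2)*P**(3/2))
(18180 + M(-88))/(t(85) + 45375) = (18180 + (-218 + 2*sqrt(2)*(-88)**(3/2)))/(210 + 45375) = (18180 + (-218 + 2*sqrt(2)*(-176*I*sqrt(22))))/45585 = (18180 + (-218 - 704*I*sqrt(11)))*(1/45585) = (17962 - 704*I*sqrt(11))*(1/45585) = 17962/45585 - 704*I*sqrt(11)/45585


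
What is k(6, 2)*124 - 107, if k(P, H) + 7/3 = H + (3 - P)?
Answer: -1561/3 ≈ -520.33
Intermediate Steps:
k(P, H) = ⅔ + H - P (k(P, H) = -7/3 + (H + (3 - P)) = -7/3 + (3 + H - P) = ⅔ + H - P)
k(6, 2)*124 - 107 = (⅔ + 2 - 1*6)*124 - 107 = (⅔ + 2 - 6)*124 - 107 = -10/3*124 - 107 = -1240/3 - 107 = -1561/3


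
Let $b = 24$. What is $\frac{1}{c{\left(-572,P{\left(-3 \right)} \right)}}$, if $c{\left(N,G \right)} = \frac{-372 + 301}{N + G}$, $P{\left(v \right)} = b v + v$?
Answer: $\frac{647}{71} \approx 9.1127$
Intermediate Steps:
$P{\left(v \right)} = 25 v$ ($P{\left(v \right)} = 24 v + v = 25 v$)
$c{\left(N,G \right)} = - \frac{71}{G + N}$
$\frac{1}{c{\left(-572,P{\left(-3 \right)} \right)}} = \frac{1}{\left(-71\right) \frac{1}{25 \left(-3\right) - 572}} = \frac{1}{\left(-71\right) \frac{1}{-75 - 572}} = \frac{1}{\left(-71\right) \frac{1}{-647}} = \frac{1}{\left(-71\right) \left(- \frac{1}{647}\right)} = \frac{1}{\frac{71}{647}} = \frac{647}{71}$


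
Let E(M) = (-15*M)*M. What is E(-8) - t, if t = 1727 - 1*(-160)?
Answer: -2847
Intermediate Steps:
t = 1887 (t = 1727 + 160 = 1887)
E(M) = -15*M²
E(-8) - t = -15*(-8)² - 1*1887 = -15*64 - 1887 = -960 - 1887 = -2847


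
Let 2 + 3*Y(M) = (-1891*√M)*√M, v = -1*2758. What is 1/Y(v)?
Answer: 3/5215376 ≈ 5.7522e-7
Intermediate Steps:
v = -2758
Y(M) = -⅔ - 1891*M/3 (Y(M) = -⅔ + ((-1891*√M)*√M)/3 = -⅔ + (-1891*M)/3 = -⅔ - 1891*M/3)
1/Y(v) = 1/(-⅔ - 1891/3*(-2758)) = 1/(-⅔ + 5215378/3) = 1/(5215376/3) = 3/5215376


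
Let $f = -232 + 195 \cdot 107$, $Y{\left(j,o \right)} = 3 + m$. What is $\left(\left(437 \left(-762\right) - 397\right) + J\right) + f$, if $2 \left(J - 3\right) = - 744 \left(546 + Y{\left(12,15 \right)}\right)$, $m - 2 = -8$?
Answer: $-514751$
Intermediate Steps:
$m = -6$ ($m = 2 - 8 = -6$)
$Y{\left(j,o \right)} = -3$ ($Y{\left(j,o \right)} = 3 - 6 = -3$)
$J = -201993$ ($J = 3 + \frac{\left(-744\right) \left(546 - 3\right)}{2} = 3 + \frac{\left(-744\right) 543}{2} = 3 + \frac{1}{2} \left(-403992\right) = 3 - 201996 = -201993$)
$f = 20633$ ($f = -232 + 20865 = 20633$)
$\left(\left(437 \left(-762\right) - 397\right) + J\right) + f = \left(\left(437 \left(-762\right) - 397\right) - 201993\right) + 20633 = \left(\left(-332994 - 397\right) - 201993\right) + 20633 = \left(-333391 - 201993\right) + 20633 = -535384 + 20633 = -514751$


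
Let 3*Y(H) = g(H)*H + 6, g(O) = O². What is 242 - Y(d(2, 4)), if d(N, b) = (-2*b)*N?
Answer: 4816/3 ≈ 1605.3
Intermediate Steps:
d(N, b) = -2*N*b
Y(H) = 2 + H³/3 (Y(H) = (H²*H + 6)/3 = (H³ + 6)/3 = (6 + H³)/3 = 2 + H³/3)
242 - Y(d(2, 4)) = 242 - (2 + (-2*2*4)³/3) = 242 - (2 + (⅓)*(-16)³) = 242 - (2 + (⅓)*(-4096)) = 242 - (2 - 4096/3) = 242 - 1*(-4090/3) = 242 + 4090/3 = 4816/3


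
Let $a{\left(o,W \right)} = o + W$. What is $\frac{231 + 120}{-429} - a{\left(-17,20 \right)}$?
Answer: $- \frac{42}{11} \approx -3.8182$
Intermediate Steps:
$a{\left(o,W \right)} = W + o$
$\frac{231 + 120}{-429} - a{\left(-17,20 \right)} = \frac{231 + 120}{-429} - \left(20 - 17\right) = 351 \left(- \frac{1}{429}\right) - 3 = - \frac{9}{11} - 3 = - \frac{42}{11}$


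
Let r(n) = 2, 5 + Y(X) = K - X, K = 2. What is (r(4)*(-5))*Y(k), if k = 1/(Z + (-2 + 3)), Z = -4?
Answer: 80/3 ≈ 26.667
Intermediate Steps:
k = -⅓ (k = 1/(-4 + (-2 + 3)) = 1/(-4 + 1) = 1/(-3) = -⅓ ≈ -0.33333)
Y(X) = -3 - X (Y(X) = -5 + (2 - X) = -3 - X)
(r(4)*(-5))*Y(k) = (2*(-5))*(-3 - 1*(-⅓)) = -10*(-3 + ⅓) = -10*(-8/3) = 80/3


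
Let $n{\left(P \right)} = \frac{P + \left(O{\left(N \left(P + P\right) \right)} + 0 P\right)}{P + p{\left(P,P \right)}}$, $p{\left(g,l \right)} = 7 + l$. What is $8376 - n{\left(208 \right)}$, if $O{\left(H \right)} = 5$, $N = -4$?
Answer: $\frac{1180945}{141} \approx 8375.5$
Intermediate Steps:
$n{\left(P \right)} = \frac{5 + P}{7 + 2 P}$ ($n{\left(P \right)} = \frac{P + \left(5 + 0 P\right)}{P + \left(7 + P\right)} = \frac{P + \left(5 + 0\right)}{7 + 2 P} = \frac{P + 5}{7 + 2 P} = \frac{5 + P}{7 + 2 P}$)
$8376 - n{\left(208 \right)} = 8376 - \frac{5 + 208}{7 + 2 \cdot 208} = 8376 - \frac{1}{7 + 416} \cdot 213 = 8376 - \frac{1}{423} \cdot 213 = 8376 - \frac{71}{141} = \frac{1180945}{141}$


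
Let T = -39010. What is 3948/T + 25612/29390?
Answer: 187892/243937 ≈ 0.77025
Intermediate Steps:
3948/T + 25612/29390 = 3948/(-39010) + 25612/29390 = 3948*(-1/39010) + 25612*(1/29390) = -42/415 + 12806/14695 = 187892/243937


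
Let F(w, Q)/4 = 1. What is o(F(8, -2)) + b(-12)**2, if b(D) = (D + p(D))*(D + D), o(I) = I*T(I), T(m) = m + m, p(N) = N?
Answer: 331808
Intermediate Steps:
F(w, Q) = 4 (F(w, Q) = 4*1 = 4)
T(m) = 2*m
o(I) = 2*I**2 (o(I) = I*(2*I) = 2*I**2)
b(D) = 4*D**2 (b(D) = (D + D)*(D + D) = (2*D)*(2*D) = 4*D**2)
o(F(8, -2)) + b(-12)**2 = 2*4**2 + (4*(-12)**2)**2 = 2*16 + (4*144)**2 = 32 + 576**2 = 32 + 331776 = 331808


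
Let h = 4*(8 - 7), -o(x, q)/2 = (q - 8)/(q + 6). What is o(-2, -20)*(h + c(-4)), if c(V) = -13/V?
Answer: -29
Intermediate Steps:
o(x, q) = -2*(-8 + q)/(6 + q) (o(x, q) = -2*(q - 8)/(q + 6) = -2*(-8 + q)/(6 + q))
h = 4 (h = 4*1 = 4)
o(-2, -20)*(h + c(-4)) = (2*(8 - 1*(-20))/(6 - 20))*(4 - 13/(-4)) = (2*(8 + 20)/(-14))*(4 - 13*(-¼)) = (2*(-1/14)*28)*(4 + 13/4) = -4*29/4 = -29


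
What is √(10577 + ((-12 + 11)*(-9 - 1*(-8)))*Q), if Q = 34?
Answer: 9*√131 ≈ 103.01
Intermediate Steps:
√(10577 + ((-12 + 11)*(-9 - 1*(-8)))*Q) = √(10577 + ((-12 + 11)*(-9 - 1*(-8)))*34) = √(10577 - (-9 + 8)*34) = √(10577 - 1*(-1)*34) = √(10577 + 1*34) = √(10577 + 34) = √10611 = 9*√131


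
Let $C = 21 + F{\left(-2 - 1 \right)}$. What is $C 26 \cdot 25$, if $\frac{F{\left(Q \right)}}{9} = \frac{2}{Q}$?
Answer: $9750$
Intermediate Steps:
$F{\left(Q \right)} = \frac{18}{Q}$ ($F{\left(Q \right)} = 9 \frac{2}{Q} = \frac{18}{Q}$)
$C = 15$ ($C = 21 + \frac{18}{-2 - 1} = 21 + \frac{18}{-3} = 21 + 18 \left(- \frac{1}{3}\right) = 21 - 6 = 15$)
$C 26 \cdot 25 = 15 \cdot 26 \cdot 25 = 390 \cdot 25 = 9750$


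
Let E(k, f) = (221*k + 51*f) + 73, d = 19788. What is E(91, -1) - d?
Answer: 345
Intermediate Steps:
E(k, f) = 73 + 51*f + 221*k (E(k, f) = (51*f + 221*k) + 73 = 73 + 51*f + 221*k)
E(91, -1) - d = (73 + 51*(-1) + 221*91) - 1*19788 = (73 - 51 + 20111) - 19788 = 20133 - 19788 = 345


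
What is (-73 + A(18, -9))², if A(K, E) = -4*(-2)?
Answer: 4225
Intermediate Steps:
A(K, E) = 8
(-73 + A(18, -9))² = (-73 + 8)² = (-65)² = 4225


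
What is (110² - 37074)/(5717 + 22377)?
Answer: -12487/14047 ≈ -0.88894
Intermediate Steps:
(110² - 37074)/(5717 + 22377) = (12100 - 37074)/28094 = -24974*1/28094 = -12487/14047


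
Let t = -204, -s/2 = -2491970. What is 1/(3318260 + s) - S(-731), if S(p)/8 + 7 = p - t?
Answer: 35466998401/8302200 ≈ 4272.0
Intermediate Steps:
s = 4983940 (s = -2*(-2491970) = 4983940)
S(p) = 1576 + 8*p (S(p) = -56 + 8*(p - 1*(-204)) = -56 + 8*(p + 204) = -56 + 8*(204 + p) = -56 + (1632 + 8*p) = 1576 + 8*p)
1/(3318260 + s) - S(-731) = 1/(3318260 + 4983940) - (1576 + 8*(-731)) = 1/8302200 - (1576 - 5848) = 1/8302200 - 1*(-4272) = 1/8302200 + 4272 = 35466998401/8302200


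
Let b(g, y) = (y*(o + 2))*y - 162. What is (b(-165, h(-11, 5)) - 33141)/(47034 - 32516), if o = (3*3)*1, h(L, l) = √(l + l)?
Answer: -33193/14518 ≈ -2.2863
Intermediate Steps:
h(L, l) = √2*√l (h(L, l) = √(2*l) = √2*√l)
o = 9 (o = 9*1 = 9)
b(g, y) = -162 + 11*y² (b(g, y) = (y*(9 + 2))*y - 162 = (y*11)*y - 162 = (11*y)*y - 162 = 11*y² - 162 = -162 + 11*y²)
(b(-165, h(-11, 5)) - 33141)/(47034 - 32516) = ((-162 + 11*(√2*√5)²) - 33141)/(47034 - 32516) = ((-162 + 11*(√10)²) - 33141)/14518 = ((-162 + 11*10) - 33141)*(1/14518) = ((-162 + 110) - 33141)*(1/14518) = (-52 - 33141)*(1/14518) = -33193*1/14518 = -33193/14518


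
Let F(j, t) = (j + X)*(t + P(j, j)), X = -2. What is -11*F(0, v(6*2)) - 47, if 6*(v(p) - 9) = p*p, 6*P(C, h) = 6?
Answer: 701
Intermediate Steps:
P(C, h) = 1 (P(C, h) = (⅙)*6 = 1)
v(p) = 9 + p²/6 (v(p) = 9 + (p*p)/6 = 9 + p²/6)
F(j, t) = (1 + t)*(-2 + j) (F(j, t) = (j - 2)*(t + 1) = (-2 + j)*(1 + t) = (1 + t)*(-2 + j))
-11*F(0, v(6*2)) - 47 = -11*(-2 + 0 - 2*(9 + (6*2)²/6) + 0*(9 + (6*2)²/6)) - 47 = -11*(-2 + 0 - 2*(9 + (⅙)*12²) + 0*(9 + (⅙)*12²)) - 47 = -11*(-2 + 0 - 2*(9 + (⅙)*144) + 0*(9 + (⅙)*144)) - 47 = -11*(-2 + 0 - 2*(9 + 24) + 0*(9 + 24)) - 47 = -11*(-2 + 0 - 2*33 + 0*33) - 47 = -11*(-2 + 0 - 66 + 0) - 47 = -11*(-68) - 47 = 748 - 47 = 701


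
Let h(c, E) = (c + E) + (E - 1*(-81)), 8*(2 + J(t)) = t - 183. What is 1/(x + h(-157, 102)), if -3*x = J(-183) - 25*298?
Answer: 4/10509 ≈ 0.00038063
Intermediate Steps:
J(t) = -199/8 + t/8 (J(t) = -2 + (t - 183)/8 = -2 + (-183 + t)/8 = -2 + (-183/8 + t/8) = -199/8 + t/8)
h(c, E) = 81 + c + 2*E (h(c, E) = (E + c) + (E + 81) = (E + c) + (81 + E) = 81 + c + 2*E)
x = 9997/4 (x = -((-199/8 + (⅛)*(-183)) - 25*298)/3 = -((-199/8 - 183/8) - 7450)/3 = -(-191/4 - 7450)/3 = -⅓*(-29991/4) = 9997/4 ≈ 2499.3)
1/(x + h(-157, 102)) = 1/(9997/4 + (81 - 157 + 2*102)) = 1/(9997/4 + (81 - 157 + 204)) = 1/(9997/4 + 128) = 1/(10509/4) = 4/10509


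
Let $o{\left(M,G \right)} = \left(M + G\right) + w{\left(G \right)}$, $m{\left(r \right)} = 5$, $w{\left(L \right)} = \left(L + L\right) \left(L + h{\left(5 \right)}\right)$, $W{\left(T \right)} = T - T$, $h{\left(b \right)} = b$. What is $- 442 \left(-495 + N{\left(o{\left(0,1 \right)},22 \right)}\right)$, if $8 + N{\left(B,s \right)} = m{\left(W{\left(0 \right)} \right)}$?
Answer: $220116$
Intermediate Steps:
$W{\left(T \right)} = 0$
$w{\left(L \right)} = 2 L \left(5 + L\right)$ ($w{\left(L \right)} = \left(L + L\right) \left(L + 5\right) = 2 L \left(5 + L\right)$)
$o{\left(M,G \right)} = G + M + 2 G \left(5 + G\right)$ ($o{\left(M,G \right)} = \left(M + G\right) + 2 G \left(5 + G\right) = \left(G + M\right) + 2 G \left(5 + G\right) = G + M + 2 G \left(5 + G\right)$)
$N{\left(B,s \right)} = -3$ ($N{\left(B,s \right)} = -8 + 5 = -3$)
$- 442 \left(-495 + N{\left(o{\left(0,1 \right)},22 \right)}\right) = - 442 \left(-495 - 3\right) = \left(-442\right) \left(-498\right) = 220116$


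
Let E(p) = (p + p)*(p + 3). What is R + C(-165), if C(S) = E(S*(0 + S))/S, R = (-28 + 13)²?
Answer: -8985015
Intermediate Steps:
E(p) = 2*p*(3 + p) (E(p) = (2*p)*(3 + p) = 2*p*(3 + p))
R = 225 (R = (-15)² = 225)
C(S) = 2*S*(3 + S²) (C(S) = (2*(S*(0 + S))*(3 + S*(0 + S)))/S = (2*(S*S)*(3 + S*S))/S = (2*S²*(3 + S²))/S = 2*S*(3 + S²))
R + C(-165) = 225 + 2*(-165)*(3 + (-165)²) = 225 + 2*(-165)*(3 + 27225) = 225 + 2*(-165)*27228 = 225 - 8985240 = -8985015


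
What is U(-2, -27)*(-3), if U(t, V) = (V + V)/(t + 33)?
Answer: 162/31 ≈ 5.2258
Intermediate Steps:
U(t, V) = 2*V/(33 + t) (U(t, V) = (2*V)/(33 + t) = 2*V/(33 + t))
U(-2, -27)*(-3) = (2*(-27)/(33 - 2))*(-3) = (2*(-27)/31)*(-3) = (2*(-27)*(1/31))*(-3) = -54/31*(-3) = 162/31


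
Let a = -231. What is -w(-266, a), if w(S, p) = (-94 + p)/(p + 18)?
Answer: -325/213 ≈ -1.5258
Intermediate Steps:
w(S, p) = (-94 + p)/(18 + p)
-w(-266, a) = -(-94 - 231)/(18 - 231) = -(-325)/(-213) = -(-1)*(-325)/213 = -1*325/213 = -325/213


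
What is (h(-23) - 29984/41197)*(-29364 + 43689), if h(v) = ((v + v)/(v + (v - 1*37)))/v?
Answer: -36830520450/3419351 ≈ -10771.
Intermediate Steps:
h(v) = 2/(-37 + 2*v) (h(v) = ((2*v)/(v + (v - 37)))/v = ((2*v)/(v + (-37 + v)))/v = ((2*v)/(-37 + 2*v))/v = (2*v/(-37 + 2*v))/v = 2/(-37 + 2*v))
(h(-23) - 29984/41197)*(-29364 + 43689) = (2/(-37 + 2*(-23)) - 29984/41197)*(-29364 + 43689) = (2/(-37 - 46) - 29984*1/41197)*14325 = (2/(-83) - 29984/41197)*14325 = (2*(-1/83) - 29984/41197)*14325 = (-2/83 - 29984/41197)*14325 = -2571066/3419351*14325 = -36830520450/3419351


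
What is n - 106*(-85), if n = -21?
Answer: 8989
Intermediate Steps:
n - 106*(-85) = -21 - 106*(-85) = -21 + 9010 = 8989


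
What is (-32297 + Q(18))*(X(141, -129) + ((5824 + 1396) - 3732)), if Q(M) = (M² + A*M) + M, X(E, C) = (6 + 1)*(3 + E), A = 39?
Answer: -140513488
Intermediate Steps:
X(E, C) = 21 + 7*E (X(E, C) = 7*(3 + E) = 21 + 7*E)
Q(M) = M² + 40*M (Q(M) = (M² + 39*M) + M = M² + 40*M)
(-32297 + Q(18))*(X(141, -129) + ((5824 + 1396) - 3732)) = (-32297 + 18*(40 + 18))*((21 + 7*141) + ((5824 + 1396) - 3732)) = (-32297 + 18*58)*((21 + 987) + (7220 - 3732)) = (-32297 + 1044)*(1008 + 3488) = -31253*4496 = -140513488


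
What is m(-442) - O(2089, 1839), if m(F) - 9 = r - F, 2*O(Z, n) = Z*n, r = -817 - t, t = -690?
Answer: -3841023/2 ≈ -1.9205e+6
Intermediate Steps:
r = -127 (r = -817 - 1*(-690) = -817 + 690 = -127)
O(Z, n) = Z*n/2 (O(Z, n) = (Z*n)/2 = Z*n/2)
m(F) = -118 - F (m(F) = 9 + (-127 - F) = -118 - F)
m(-442) - O(2089, 1839) = (-118 - 1*(-442)) - 2089*1839/2 = (-118 + 442) - 1*3841671/2 = 324 - 3841671/2 = -3841023/2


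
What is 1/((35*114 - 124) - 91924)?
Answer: -1/88058 ≈ -1.1356e-5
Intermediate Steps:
1/((35*114 - 124) - 91924) = 1/((3990 - 124) - 91924) = 1/(3866 - 91924) = 1/(-88058) = -1/88058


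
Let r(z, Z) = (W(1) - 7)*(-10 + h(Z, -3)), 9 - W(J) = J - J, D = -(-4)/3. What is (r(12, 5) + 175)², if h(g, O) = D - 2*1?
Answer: 212521/9 ≈ 23613.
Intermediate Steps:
D = 4/3 (D = -(-4)/3 = -1*(-4/3) = 4/3 ≈ 1.3333)
h(g, O) = -⅔ (h(g, O) = 4/3 - 2*1 = 4/3 - 2 = -⅔)
W(J) = 9 (W(J) = 9 - (J - J) = 9 - 1*0 = 9 + 0 = 9)
r(z, Z) = -64/3 (r(z, Z) = (9 - 7)*(-10 - ⅔) = 2*(-32/3) = -64/3)
(r(12, 5) + 175)² = (-64/3 + 175)² = (461/3)² = 212521/9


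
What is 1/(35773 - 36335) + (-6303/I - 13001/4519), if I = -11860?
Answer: -35350915113/15060290540 ≈ -2.3473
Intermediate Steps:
1/(35773 - 36335) + (-6303/I - 13001/4519) = 1/(35773 - 36335) + (-6303/(-11860) - 13001/4519) = 1/(-562) + (-6303*(-1/11860) - 13001*1/4519) = -1/562 + (6303/11860 - 13001/4519) = -1/562 - 125708603/53595340 = -35350915113/15060290540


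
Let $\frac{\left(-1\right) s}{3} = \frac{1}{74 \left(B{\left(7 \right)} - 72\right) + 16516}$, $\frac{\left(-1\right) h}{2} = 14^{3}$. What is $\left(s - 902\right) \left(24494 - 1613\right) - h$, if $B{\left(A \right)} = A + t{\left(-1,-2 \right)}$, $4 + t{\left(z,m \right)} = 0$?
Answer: $- \frac{235424583983}{11410} \approx -2.0633 \cdot 10^{7}$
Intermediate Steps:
$t{\left(z,m \right)} = -4$ ($t{\left(z,m \right)} = -4 + 0 = -4$)
$B{\left(A \right)} = -4 + A$ ($B{\left(A \right)} = A - 4 = -4 + A$)
$h = -5488$ ($h = - 2 \cdot 14^{3} = \left(-2\right) 2744 = -5488$)
$s = - \frac{3}{11410}$ ($s = - \frac{3}{74 \left(\left(-4 + 7\right) - 72\right) + 16516} = - \frac{3}{74 \left(3 - 72\right) + 16516} = - \frac{3}{74 \left(-69\right) + 16516} = - \frac{3}{-5106 + 16516} = - \frac{3}{11410} \approx -0.00026293$)
$\left(s - 902\right) \left(24494 - 1613\right) - h = \left(- \frac{3}{11410} - 902\right) \left(24494 - 1613\right) - -5488 = \left(- \frac{10291823}{11410}\right) 22881 + 5488 = - \frac{235487202063}{11410} + 5488 = - \frac{235424583983}{11410}$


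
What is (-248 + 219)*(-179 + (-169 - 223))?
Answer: 16559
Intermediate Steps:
(-248 + 219)*(-179 + (-169 - 223)) = -29*(-179 - 392) = -29*(-571) = 16559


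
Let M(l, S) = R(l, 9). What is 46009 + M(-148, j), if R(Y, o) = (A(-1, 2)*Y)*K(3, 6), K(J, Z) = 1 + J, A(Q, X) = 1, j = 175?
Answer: 45417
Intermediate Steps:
R(Y, o) = 4*Y (R(Y, o) = (1*Y)*(1 + 3) = Y*4 = 4*Y)
M(l, S) = 4*l
46009 + M(-148, j) = 46009 + 4*(-148) = 46009 - 592 = 45417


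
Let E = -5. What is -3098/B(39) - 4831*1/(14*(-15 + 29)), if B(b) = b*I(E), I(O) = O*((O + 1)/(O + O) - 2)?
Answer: -132155/3822 ≈ -34.577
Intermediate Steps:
I(O) = O*(-2 + (1 + O)/(2*O)) (I(O) = O*((1 + O)/((2*O)) - 2) = O*((1 + O)*(1/(2*O)) - 2) = O*((1 + O)/(2*O) - 2) = O*(-2 + (1 + O)/(2*O)))
B(b) = 8*b (B(b) = b*(½ - 3/2*(-5)) = b*(½ + 15/2) = b*8 = 8*b)
-3098/B(39) - 4831*1/(14*(-15 + 29)) = -3098/(8*39) - 4831*1/(14*(-15 + 29)) = -3098/312 - 4831/(14*14) = -3098*1/312 - 4831/196 = -1549/156 - 4831*1/196 = -1549/156 - 4831/196 = -132155/3822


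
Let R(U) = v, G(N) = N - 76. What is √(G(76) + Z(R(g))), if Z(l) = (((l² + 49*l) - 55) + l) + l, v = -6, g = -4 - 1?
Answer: 5*I*√13 ≈ 18.028*I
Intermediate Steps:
G(N) = -76 + N
g = -5
R(U) = -6
Z(l) = -55 + l² + 51*l (Z(l) = ((-55 + l² + 49*l) + l) + l = (-55 + l² + 50*l) + l = -55 + l² + 51*l)
√(G(76) + Z(R(g))) = √((-76 + 76) + (-55 + (-6)² + 51*(-6))) = √(0 + (-55 + 36 - 306)) = √(0 - 325) = √(-325) = 5*I*√13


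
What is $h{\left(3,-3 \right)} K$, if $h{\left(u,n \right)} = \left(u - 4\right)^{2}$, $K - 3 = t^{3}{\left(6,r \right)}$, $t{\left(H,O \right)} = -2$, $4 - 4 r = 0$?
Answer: $-5$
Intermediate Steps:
$r = 1$ ($r = 1 - 0 = 1 + 0 = 1$)
$K = -5$ ($K = 3 + \left(-2\right)^{3} = 3 - 8 = -5$)
$h{\left(u,n \right)} = \left(-4 + u\right)^{2}$
$h{\left(3,-3 \right)} K = \left(-4 + 3\right)^{2} \left(-5\right) = \left(-1\right)^{2} \left(-5\right) = 1 \left(-5\right) = -5$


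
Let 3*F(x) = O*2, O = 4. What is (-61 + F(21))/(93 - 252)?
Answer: 175/477 ≈ 0.36688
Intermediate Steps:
F(x) = 8/3 (F(x) = (4*2)/3 = (⅓)*8 = 8/3)
(-61 + F(21))/(93 - 252) = (-61 + 8/3)/(93 - 252) = -175/3/(-159) = -175/3*(-1/159) = 175/477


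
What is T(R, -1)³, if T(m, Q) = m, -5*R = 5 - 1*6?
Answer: 1/125 ≈ 0.0080000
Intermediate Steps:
R = ⅕ (R = -(5 - 1*6)/5 = -(5 - 6)/5 = -⅕*(-1) = ⅕ ≈ 0.20000)
T(R, -1)³ = (⅕)³ = 1/125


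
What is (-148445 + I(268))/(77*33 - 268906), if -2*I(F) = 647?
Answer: 297537/532730 ≈ 0.55851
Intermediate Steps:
I(F) = -647/2 (I(F) = -½*647 = -647/2)
(-148445 + I(268))/(77*33 - 268906) = (-148445 - 647/2)/(77*33 - 268906) = -297537/(2*(2541 - 268906)) = -297537/2/(-266365) = -297537/2*(-1/266365) = 297537/532730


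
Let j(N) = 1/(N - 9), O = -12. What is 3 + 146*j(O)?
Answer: -83/21 ≈ -3.9524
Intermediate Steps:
j(N) = 1/(-9 + N)
3 + 146*j(O) = 3 + 146/(-9 - 12) = 3 + 146/(-21) = 3 + 146*(-1/21) = 3 - 146/21 = -83/21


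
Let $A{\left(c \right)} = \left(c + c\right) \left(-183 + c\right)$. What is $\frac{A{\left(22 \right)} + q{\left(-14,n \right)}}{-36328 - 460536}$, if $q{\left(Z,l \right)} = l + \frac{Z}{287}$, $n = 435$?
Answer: $\frac{272611}{20371424} \approx 0.013382$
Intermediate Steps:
$q{\left(Z,l \right)} = l + \frac{Z}{287}$ ($q{\left(Z,l \right)} = l + Z \frac{1}{287} = l + \frac{Z}{287}$)
$A{\left(c \right)} = 2 c \left(-183 + c\right)$
$\frac{A{\left(22 \right)} + q{\left(-14,n \right)}}{-36328 - 460536} = \frac{2 \cdot 22 \left(-183 + 22\right) + \left(435 + \frac{1}{287} \left(-14\right)\right)}{-36328 - 460536} = \frac{2 \cdot 22 \left(-161\right) + \left(435 - \frac{2}{41}\right)}{-496864} = \left(-7084 + \frac{17833}{41}\right) \left(- \frac{1}{496864}\right) = \left(- \frac{272611}{41}\right) \left(- \frac{1}{496864}\right) = \frac{272611}{20371424}$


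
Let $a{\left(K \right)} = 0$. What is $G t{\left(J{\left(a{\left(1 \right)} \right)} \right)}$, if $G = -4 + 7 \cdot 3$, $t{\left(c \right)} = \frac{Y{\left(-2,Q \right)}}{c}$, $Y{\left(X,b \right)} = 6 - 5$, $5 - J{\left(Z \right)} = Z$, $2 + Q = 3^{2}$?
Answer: $\frac{17}{5} \approx 3.4$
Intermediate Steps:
$Q = 7$ ($Q = -2 + 3^{2} = -2 + 9 = 7$)
$J{\left(Z \right)} = 5 - Z$
$Y{\left(X,b \right)} = 1$
$t{\left(c \right)} = \frac{1}{c}$ ($t{\left(c \right)} = 1 \frac{1}{c} = \frac{1}{c}$)
$G = 17$ ($G = -4 + 21 = 17$)
$G t{\left(J{\left(a{\left(1 \right)} \right)} \right)} = \frac{17}{5 - 0} = \frac{17}{5 + 0} = \frac{17}{5}$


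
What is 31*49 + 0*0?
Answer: 1519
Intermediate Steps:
31*49 + 0*0 = 1519 + 0 = 1519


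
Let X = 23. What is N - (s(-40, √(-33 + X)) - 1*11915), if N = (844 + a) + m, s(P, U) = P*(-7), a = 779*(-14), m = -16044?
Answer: -14471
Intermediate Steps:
a = -10906
s(P, U) = -7*P
N = -26106 (N = (844 - 10906) - 16044 = -10062 - 16044 = -26106)
N - (s(-40, √(-33 + X)) - 1*11915) = -26106 - (-7*(-40) - 1*11915) = -26106 - (280 - 11915) = -26106 - 1*(-11635) = -26106 + 11635 = -14471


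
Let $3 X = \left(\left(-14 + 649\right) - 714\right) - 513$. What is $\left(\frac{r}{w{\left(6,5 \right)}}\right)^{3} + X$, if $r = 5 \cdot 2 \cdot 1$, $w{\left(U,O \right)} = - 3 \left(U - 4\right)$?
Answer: $- \frac{5453}{27} \approx -201.96$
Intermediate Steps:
$w{\left(U,O \right)} = 12 - 3 U$ ($w{\left(U,O \right)} = - 3 \left(U - 4\right) = - 3 \left(-4 + U\right) = 12 - 3 U$)
$r = 10$ ($r = 10 \cdot 1 = 10$)
$X = - \frac{592}{3}$ ($X = \frac{\left(\left(-14 + 649\right) - 714\right) - 513}{3} = \frac{\left(635 - 714\right) - 513}{3} = \frac{-79 - 513}{3} = \frac{1}{3} \left(-592\right) = - \frac{592}{3} \approx -197.33$)
$\left(\frac{r}{w{\left(6,5 \right)}}\right)^{3} + X = \left(\frac{10}{12 - 18}\right)^{3} - \frac{592}{3} = \left(\frac{10}{-6}\right)^{3} - \frac{592}{3} = \left(10 \left(- \frac{1}{6}\right)\right)^{3} - \frac{592}{3} = \left(- \frac{5}{3}\right)^{3} - \frac{592}{3} = - \frac{125}{27} - \frac{592}{3} = - \frac{5453}{27}$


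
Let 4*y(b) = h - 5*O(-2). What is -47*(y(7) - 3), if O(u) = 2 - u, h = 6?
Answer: 611/2 ≈ 305.50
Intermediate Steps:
y(b) = -7/2 (y(b) = (6 - 5*(2 - 1*(-2)))/4 = (6 - 5*(2 + 2))/4 = (6 - 5*4)/4 = (6 - 20)/4 = (¼)*(-14) = -7/2)
-47*(y(7) - 3) = -47*(-7/2 - 3) = -47*(-13/2) = 611/2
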